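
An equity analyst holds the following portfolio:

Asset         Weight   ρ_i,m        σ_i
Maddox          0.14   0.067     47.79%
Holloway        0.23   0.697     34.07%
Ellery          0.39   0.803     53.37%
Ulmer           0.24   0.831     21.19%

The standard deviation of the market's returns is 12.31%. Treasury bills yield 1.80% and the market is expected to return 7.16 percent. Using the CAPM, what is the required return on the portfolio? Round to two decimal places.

β_Maddox = 0.067 × 47.79% / 12.31% = 0.2601
β_Holloway = 0.697 × 34.07% / 12.31% = 1.9291
β_Ellery = 0.803 × 53.37% / 12.31% = 3.4814
β_Ulmer = 0.831 × 21.19% / 12.31% = 1.4305
β_P = Σ w_i β_i = 0.14×0.2601 + 0.23×1.9291 + 0.39×3.4814 + 0.24×1.4305 = 2.1812
MRP = 7.16% − 1.80% = 5.36%
E(R_P) = R_f + β_P × MRP = 1.80% + 2.1812 × 5.36% = 13.49%

13.49%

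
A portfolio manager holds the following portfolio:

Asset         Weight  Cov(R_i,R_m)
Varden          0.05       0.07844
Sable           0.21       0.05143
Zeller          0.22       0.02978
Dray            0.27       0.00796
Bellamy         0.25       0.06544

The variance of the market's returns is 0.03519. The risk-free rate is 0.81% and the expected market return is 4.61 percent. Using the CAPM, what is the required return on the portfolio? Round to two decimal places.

5.11%

β_Varden = 0.07844 / 0.03519 = 2.2290
β_Sable = 0.05143 / 0.03519 = 1.4615
β_Zeller = 0.02978 / 0.03519 = 0.8463
β_Dray = 0.00796 / 0.03519 = 0.2262
β_Bellamy = 0.06544 / 0.03519 = 1.8596
β_P = Σ w_i β_i = 0.05×2.2290 + 0.21×1.4615 + 0.22×0.8463 + 0.27×0.2262 + 0.25×1.8596 = 1.1305
MRP = 4.61% − 0.81% = 3.80%
E(R_P) = R_f + β_P × MRP = 0.81% + 1.1305 × 3.80% = 5.11%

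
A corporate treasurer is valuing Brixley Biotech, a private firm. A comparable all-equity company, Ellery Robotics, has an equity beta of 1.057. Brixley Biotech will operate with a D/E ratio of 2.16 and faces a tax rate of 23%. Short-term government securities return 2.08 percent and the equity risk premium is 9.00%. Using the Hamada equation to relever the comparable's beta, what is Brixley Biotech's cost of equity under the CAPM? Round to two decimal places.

27.42%

β_L = β_U × [1 + (1 − t)(D/E)] = 1.057 × [1 + (1 − 0.23) × 2.16]
    = 1.057 × [1 + 0.77 × 2.16] = 1.057 × 2.6632 = 2.8150
E(R) = R_f + β_L × MRP = 2.08% + 2.8150 × 9.00% = 27.42%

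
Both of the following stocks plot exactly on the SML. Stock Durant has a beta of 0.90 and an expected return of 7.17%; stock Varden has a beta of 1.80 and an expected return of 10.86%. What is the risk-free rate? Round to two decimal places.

3.48%

Both satisfy E(R) = R_f + β·MRP, so the slope of the SML is
MRP = (10.86% − 7.17%) / (1.80 − 0.90) = 3.69% / 0.90 = 4.1000%
R_f = E(R_Durant) − β_Durant·MRP = 7.17% − 0.90 × 4.1000% = 3.4800%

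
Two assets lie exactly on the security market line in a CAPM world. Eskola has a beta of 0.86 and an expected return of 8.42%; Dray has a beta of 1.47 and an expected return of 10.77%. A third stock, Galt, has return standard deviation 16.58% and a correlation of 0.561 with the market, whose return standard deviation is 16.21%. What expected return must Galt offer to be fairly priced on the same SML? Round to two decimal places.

7.32%

MRP = (10.77% − 8.42%) / (1.47 − 0.86) = 3.8525%
R_f = 8.42% − 0.86 × 3.8525% = 5.1069%
β_Galt = ρ·σ_i/σ_m = 0.561 × 16.58 / 16.21 = 0.5738
E(R_Galt) = R_f + β × MRP = 5.1069% + 0.5738 × 3.8525% = 7.32%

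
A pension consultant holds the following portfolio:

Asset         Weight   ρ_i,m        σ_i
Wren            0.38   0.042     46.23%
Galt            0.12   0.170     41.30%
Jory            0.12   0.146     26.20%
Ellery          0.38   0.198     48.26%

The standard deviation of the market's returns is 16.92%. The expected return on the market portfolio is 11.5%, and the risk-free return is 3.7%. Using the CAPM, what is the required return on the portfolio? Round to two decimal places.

β_Wren = 0.042 × 46.23% / 16.92% = 0.1148
β_Galt = 0.170 × 41.30% / 16.92% = 0.4150
β_Jory = 0.146 × 26.20% / 16.92% = 0.2261
β_Ellery = 0.198 × 48.26% / 16.92% = 0.5647
β_P = Σ w_i β_i = 0.38×0.1148 + 0.12×0.4150 + 0.12×0.2261 + 0.38×0.5647 = 0.3351
MRP = 11.5% − 3.7% = 7.80%
E(R_P) = R_f + β_P × MRP = 3.7% + 0.3351 × 7.8% = 6.31%

6.31%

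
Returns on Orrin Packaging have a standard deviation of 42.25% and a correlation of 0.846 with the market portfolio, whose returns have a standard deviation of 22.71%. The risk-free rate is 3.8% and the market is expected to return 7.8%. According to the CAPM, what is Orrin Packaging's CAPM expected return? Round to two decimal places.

10.10%

β = ρ × σ_i / σ_m = 0.846 × 42.25% / 22.71% = 1.5739
MRP = 7.8% − 3.8% = 4.00%
E(R) = 3.8% + 1.5739 × 4.0% = 10.10%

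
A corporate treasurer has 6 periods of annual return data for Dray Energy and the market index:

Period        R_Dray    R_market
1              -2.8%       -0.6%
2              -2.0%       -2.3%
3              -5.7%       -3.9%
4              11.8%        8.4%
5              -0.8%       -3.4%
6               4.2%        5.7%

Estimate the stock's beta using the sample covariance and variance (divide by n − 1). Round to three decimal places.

Mean R_i = (-2.8 − 2.0 − 5.7 + 11.8 − 0.8 + 4.2) / 6 = 0.7833%
Mean R_m = (-0.6 − 2.3 − 3.9 + 8.4 − 3.4 + 5.7) / 6 = 0.6500%
Σ(R_i − R̄_i)(R_m − R̄_m) = 151.2350  ⇒  Cov = 151.2350 / 5 = 30.2470
Σ(R_m − R̄_m)² = 132.9350  ⇒  Var(R_m) = 132.9350 / 5 = 26.5870
β = Cov / Var(R_m) = 30.2470 / 26.5870 = 1.1377

1.138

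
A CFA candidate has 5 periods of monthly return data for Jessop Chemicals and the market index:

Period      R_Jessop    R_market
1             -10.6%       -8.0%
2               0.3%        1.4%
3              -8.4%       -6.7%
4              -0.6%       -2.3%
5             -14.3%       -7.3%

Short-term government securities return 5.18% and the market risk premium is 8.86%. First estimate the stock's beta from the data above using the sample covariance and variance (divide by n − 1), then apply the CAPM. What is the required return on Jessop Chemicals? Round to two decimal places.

18.00%

Mean R_i = (-10.6 + 0.3 − 8.4 − 0.6 − 14.3) / 5 = -6.7200%
Mean R_m = (-8.0 + 1.4 − 6.7 − 2.3 − 7.3) / 5 = -4.5800%
Σ(R_i − R̄_i)(R_m − R̄_m) = 93.3820  ⇒  Cov = 93.3820 / 4 = 23.3455
Σ(R_m − R̄_m)² = 64.5480  ⇒  Var(R_m) = 64.5480 / 4 = 16.1370
β = Cov / Var(R_m) = 23.3455 / 16.1370 = 1.4467
E(R) = R_f + β × MRP = 5.18% + 1.4467 × 8.86% = 18.00%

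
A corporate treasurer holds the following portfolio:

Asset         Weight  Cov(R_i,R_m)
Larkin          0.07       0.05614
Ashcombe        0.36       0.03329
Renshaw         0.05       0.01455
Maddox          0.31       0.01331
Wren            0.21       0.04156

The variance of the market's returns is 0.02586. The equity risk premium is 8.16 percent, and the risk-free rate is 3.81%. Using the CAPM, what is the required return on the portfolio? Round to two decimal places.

β_Larkin = 0.05614 / 0.02586 = 2.1709
β_Ashcombe = 0.03329 / 0.02586 = 1.2873
β_Renshaw = 0.01455 / 0.02586 = 0.5626
β_Maddox = 0.01331 / 0.02586 = 0.5147
β_Wren = 0.04156 / 0.02586 = 1.6071
β_P = Σ w_i β_i = 0.07×2.1709 + 0.36×1.2873 + 0.05×0.5626 + 0.31×0.5147 + 0.21×1.6071 = 1.1406
E(R_P) = R_f + β_P × MRP = 3.81% + 1.1406 × 8.16% = 13.12%

13.12%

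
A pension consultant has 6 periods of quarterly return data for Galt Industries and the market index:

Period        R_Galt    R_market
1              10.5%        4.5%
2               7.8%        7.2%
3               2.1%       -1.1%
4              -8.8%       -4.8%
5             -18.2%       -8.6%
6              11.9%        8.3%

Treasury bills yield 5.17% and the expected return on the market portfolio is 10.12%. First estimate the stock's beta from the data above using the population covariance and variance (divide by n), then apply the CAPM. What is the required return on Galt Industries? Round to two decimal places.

13.49%

Mean R_i = (10.5 + 7.8 + 2.1 − 8.8 − 18.2 + 11.9) / 6 = 0.8833%
Mean R_m = (4.5 + 7.2 − 1.1 − 4.8 − 8.6 + 8.3) / 6 = 0.9167%
Σ(R_i − R̄_i)(R_m − R̄_m) = 393.7717  ⇒  Cov = 393.7717 / 6 = 65.6286
Σ(R_m − R̄_m)² = 234.1483  ⇒  Var(R_m) = 234.1483 / 6 = 39.0247
β = Cov / Var(R_m) = 65.6286 / 39.0247 = 1.6817
MRP = 10.12% − 5.17% = 4.95%
E(R) = R_f + β × MRP = 5.17% + 1.6817 × 4.95% = 13.49%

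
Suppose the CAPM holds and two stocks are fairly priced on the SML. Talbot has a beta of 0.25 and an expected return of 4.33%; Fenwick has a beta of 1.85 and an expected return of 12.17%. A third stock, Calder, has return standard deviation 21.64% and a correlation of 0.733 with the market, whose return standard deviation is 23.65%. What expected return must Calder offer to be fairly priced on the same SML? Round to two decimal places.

6.39%

MRP = (12.17% − 4.33%) / (1.85 − 0.25) = 4.9000%
R_f = 4.33% − 0.25 × 4.9000% = 3.1050%
β_Calder = ρ·σ_i/σ_m = 0.733 × 21.64 / 23.65 = 0.6707
E(R_Calder) = R_f + β × MRP = 3.1050% + 0.6707 × 4.9000% = 6.39%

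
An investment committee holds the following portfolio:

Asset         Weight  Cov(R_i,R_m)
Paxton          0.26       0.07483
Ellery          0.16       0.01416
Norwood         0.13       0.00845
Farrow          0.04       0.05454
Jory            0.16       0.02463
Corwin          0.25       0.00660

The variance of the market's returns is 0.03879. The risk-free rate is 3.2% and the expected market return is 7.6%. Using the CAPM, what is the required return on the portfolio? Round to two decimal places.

6.67%

β_Paxton = 0.07483 / 0.03879 = 1.9291
β_Ellery = 0.01416 / 0.03879 = 0.3650
β_Norwood = 0.00845 / 0.03879 = 0.2178
β_Farrow = 0.05454 / 0.03879 = 1.4060
β_Jory = 0.02463 / 0.03879 = 0.6350
β_Corwin = 0.00660 / 0.03879 = 0.1701
β_P = Σ w_i β_i = 0.26×1.9291 + 0.16×0.3650 + 0.13×0.2178 + 0.04×1.4060 + 0.16×0.6350 + 0.25×0.1701 = 0.7886
MRP = 7.6% − 3.2% = 4.40%
E(R_P) = R_f + β_P × MRP = 3.2% + 0.7886 × 4.4% = 6.67%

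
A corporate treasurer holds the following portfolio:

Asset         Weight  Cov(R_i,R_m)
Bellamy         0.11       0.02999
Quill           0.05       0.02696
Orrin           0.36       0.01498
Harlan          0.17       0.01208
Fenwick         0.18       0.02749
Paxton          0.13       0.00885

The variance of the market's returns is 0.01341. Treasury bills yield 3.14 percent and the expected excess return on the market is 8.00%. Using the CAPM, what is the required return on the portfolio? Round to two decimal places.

β_Bellamy = 0.02999 / 0.01341 = 2.2364
β_Quill = 0.02696 / 0.01341 = 2.0104
β_Orrin = 0.01498 / 0.01341 = 1.1171
β_Harlan = 0.01208 / 0.01341 = 0.9008
β_Fenwick = 0.02749 / 0.01341 = 2.0500
β_Paxton = 0.00885 / 0.01341 = 0.6600
β_P = Σ w_i β_i = 0.11×2.2364 + 0.05×2.0104 + 0.36×1.1171 + 0.17×0.9008 + 0.18×2.0500 + 0.13×0.6600 = 1.3566
E(R_P) = R_f + β_P × MRP = 3.14% + 1.3566 × 8.00% = 13.99%

13.99%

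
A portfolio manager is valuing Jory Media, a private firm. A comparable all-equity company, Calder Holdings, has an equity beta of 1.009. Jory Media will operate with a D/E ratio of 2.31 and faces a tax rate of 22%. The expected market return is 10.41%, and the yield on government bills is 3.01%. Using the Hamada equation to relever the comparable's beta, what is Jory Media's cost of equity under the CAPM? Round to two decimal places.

β_L = β_U × [1 + (1 − t)(D/E)] = 1.009 × [1 + (1 − 0.22) × 2.31]
    = 1.009 × [1 + 0.78 × 2.31] = 1.009 × 2.8018 = 2.8270
MRP = 10.41% − 3.01% = 7.40%
E(R) = R_f + β_L × MRP = 3.01% + 2.8270 × 7.40% = 23.93%

23.93%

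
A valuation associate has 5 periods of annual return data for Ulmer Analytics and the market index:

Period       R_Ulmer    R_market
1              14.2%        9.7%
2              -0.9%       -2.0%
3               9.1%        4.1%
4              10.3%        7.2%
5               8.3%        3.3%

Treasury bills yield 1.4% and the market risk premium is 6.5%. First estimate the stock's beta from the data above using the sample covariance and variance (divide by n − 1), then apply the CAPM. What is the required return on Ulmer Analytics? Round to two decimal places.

9.34%

Mean R_i = (14.2 − 0.9 + 9.1 + 10.3 + 8.3) / 5 = 8.2000%
Mean R_m = (9.7 − 2.0 + 4.1 + 7.2 + 3.3) / 5 = 4.4600%
Σ(R_i − R̄_i)(R_m − R̄_m) = 95.5400  ⇒  Cov = 95.5400 / 4 = 23.8850
Σ(R_m − R̄_m)² = 78.1720  ⇒  Var(R_m) = 78.1720 / 4 = 19.5430
β = Cov / Var(R_m) = 23.8850 / 19.5430 = 1.2222
E(R) = R_f + β × MRP = 1.4% + 1.2222 × 6.5% = 9.34%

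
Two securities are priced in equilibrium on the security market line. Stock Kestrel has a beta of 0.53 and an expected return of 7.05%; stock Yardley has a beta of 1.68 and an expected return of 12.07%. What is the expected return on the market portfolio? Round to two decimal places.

9.10%

Both satisfy E(R) = R_f + β·MRP, so the slope of the SML is
MRP = (12.07% − 7.05%) / (1.68 − 0.53) = 5.02% / 1.15 = 4.3652%
R_f = E(R_Kestrel) − β_Kestrel·MRP = 7.05% − 0.53 × 4.3652% = 4.7364%
E(R_m) = R_f + MRP = 4.7364% + 4.3652% = 9.10%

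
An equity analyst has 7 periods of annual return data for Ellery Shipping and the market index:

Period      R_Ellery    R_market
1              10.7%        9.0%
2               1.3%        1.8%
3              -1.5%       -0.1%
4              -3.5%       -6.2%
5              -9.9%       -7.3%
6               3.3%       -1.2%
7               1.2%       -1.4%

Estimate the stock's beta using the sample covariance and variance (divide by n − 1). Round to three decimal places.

Mean R_i = (10.7 + 1.3 − 1.5 − 3.5 − 9.9 + 3.3 + 1.2) / 7 = 0.2286%
Mean R_m = (9.0 + 1.8 − 0.1 − 6.2 − 7.3 − 1.2 − 1.4) / 7 = -0.7714%
Σ(R_i − R̄_i)(R_m − R̄_m) = 188.3543  ⇒  Cov = 188.3543 / 6 = 31.3924
Σ(R_m − R̄_m)² = 175.2143  ⇒  Var(R_m) = 175.2143 / 6 = 29.2024
β = Cov / Var(R_m) = 31.3924 / 29.2024 = 1.0750

1.075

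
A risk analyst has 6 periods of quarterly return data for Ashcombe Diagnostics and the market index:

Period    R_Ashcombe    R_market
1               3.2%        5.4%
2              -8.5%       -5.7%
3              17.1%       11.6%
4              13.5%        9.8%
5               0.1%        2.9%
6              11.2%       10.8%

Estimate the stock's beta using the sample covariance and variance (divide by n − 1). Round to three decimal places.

1.417

Mean R_i = (3.2 − 8.5 + 17.1 + 13.5 + 0.1 + 11.2) / 6 = 6.1000%
Mean R_m = (5.4 − 5.7 + 11.6 + 9.8 + 2.9 + 10.8) / 6 = 5.8000%
Σ(R_i − R̄_i)(R_m − R̄_m) = 305.3600  ⇒  Cov = 305.3600 / 5 = 61.0720
Σ(R_m − R̄_m)² = 215.4600  ⇒  Var(R_m) = 215.4600 / 5 = 43.0920
β = Cov / Var(R_m) = 61.0720 / 43.0920 = 1.4172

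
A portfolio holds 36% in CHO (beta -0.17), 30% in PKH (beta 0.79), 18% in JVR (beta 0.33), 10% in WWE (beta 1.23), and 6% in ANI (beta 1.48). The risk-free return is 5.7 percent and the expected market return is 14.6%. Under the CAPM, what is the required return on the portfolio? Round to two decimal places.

β_P = Σ w_i β_i = 0.36×-0.17 + 0.30×0.79 + 0.18×0.33 + 0.10×1.23 + 0.06×1.48 = 0.4470
MRP = 14.6% − 5.7% = 8.90%
E(R_P) = R_f + β_P × MRP = 5.7% + 0.4470 × 8.9% = 9.68%

9.68%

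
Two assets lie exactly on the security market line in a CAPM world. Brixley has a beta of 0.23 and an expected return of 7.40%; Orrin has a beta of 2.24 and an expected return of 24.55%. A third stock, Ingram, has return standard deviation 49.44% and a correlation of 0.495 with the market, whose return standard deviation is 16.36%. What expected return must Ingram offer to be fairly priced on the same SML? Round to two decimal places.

18.20%

MRP = (24.55% − 7.40%) / (2.24 − 0.23) = 8.5323%
R_f = 7.40% − 0.23 × 8.5323% = 5.4376%
β_Ingram = ρ·σ_i/σ_m = 0.495 × 49.44 / 16.36 = 1.4959
E(R_Ingram) = R_f + β × MRP = 5.4376% + 1.4959 × 8.5323% = 18.20%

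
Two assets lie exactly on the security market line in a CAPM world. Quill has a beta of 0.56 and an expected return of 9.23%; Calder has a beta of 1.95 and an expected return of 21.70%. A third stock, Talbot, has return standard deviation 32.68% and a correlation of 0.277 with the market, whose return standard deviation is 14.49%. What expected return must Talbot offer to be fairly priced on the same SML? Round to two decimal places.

MRP = (21.70% − 9.23%) / (1.95 − 0.56) = 8.9712%
R_f = 9.23% − 0.56 × 8.9712% = 4.2061%
β_Talbot = ρ·σ_i/σ_m = 0.277 × 32.68 / 14.49 = 0.6247
E(R_Talbot) = R_f + β × MRP = 4.2061% + 0.6247 × 8.9712% = 9.81%

9.81%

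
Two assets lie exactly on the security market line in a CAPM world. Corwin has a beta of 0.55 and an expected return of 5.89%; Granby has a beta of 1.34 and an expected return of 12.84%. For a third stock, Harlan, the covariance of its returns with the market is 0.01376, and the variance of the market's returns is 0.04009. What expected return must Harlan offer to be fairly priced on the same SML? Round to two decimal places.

4.07%

MRP = (12.84% − 5.89%) / (1.34 − 0.55) = 8.7975%
R_f = 5.89% − 0.55 × 8.7975% = 1.0514%
β_Harlan = Cov / Var(R_m) = 0.01376 / 0.04009 = 0.3432
E(R_Harlan) = R_f + β × MRP = 1.0514% + 0.3432 × 8.7975% = 4.07%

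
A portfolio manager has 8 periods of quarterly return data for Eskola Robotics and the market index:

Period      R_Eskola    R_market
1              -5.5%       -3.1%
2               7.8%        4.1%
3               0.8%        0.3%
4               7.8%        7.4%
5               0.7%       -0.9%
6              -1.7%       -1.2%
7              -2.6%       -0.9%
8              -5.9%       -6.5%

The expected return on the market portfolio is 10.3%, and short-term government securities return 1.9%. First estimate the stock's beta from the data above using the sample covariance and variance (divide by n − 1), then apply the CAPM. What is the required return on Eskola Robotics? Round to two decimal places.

11.81%

Mean R_i = (-5.5 + 7.8 + 0.8 + 7.8 + 0.7 − 1.7 − 2.6 − 5.9) / 8 = 0.1750%
Mean R_m = (-3.1 + 4.1 + 0.3 + 7.4 − 0.9 − 1.2 − 0.9 − 6.5) / 8 = -0.1000%
Σ(R_i − R̄_i)(R_m − R̄_m) = 149.2300  ⇒  Cov = 149.2300 / 7 = 21.3186
Σ(R_m − R̄_m)² = 126.5000  ⇒  Var(R_m) = 126.5000 / 7 = 18.0714
β = Cov / Var(R_m) = 21.3186 / 18.0714 = 1.1797
MRP = 10.3% − 1.9% = 8.40%
E(R) = R_f + β × MRP = 1.9% + 1.1797 × 8.4% = 11.81%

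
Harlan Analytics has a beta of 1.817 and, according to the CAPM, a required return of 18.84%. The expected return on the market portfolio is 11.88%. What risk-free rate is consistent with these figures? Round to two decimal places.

3.36%

E(R) = R_f + β(E(R_m) − R_f) = R_f(1 − β) + β·E(R_m)
18.84% = R_f × (1 − 1.817) + 1.817 × 11.88%
18.84% = R_f × -0.817 + 21.58596%
R_f = (18.84% − 21.58596%) / -0.817 = 3.36%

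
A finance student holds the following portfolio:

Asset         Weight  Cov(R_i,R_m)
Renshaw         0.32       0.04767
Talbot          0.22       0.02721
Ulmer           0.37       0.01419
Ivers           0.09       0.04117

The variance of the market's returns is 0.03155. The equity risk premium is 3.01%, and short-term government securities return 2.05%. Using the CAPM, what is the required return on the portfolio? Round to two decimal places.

4.93%

β_Renshaw = 0.04767 / 0.03155 = 1.5109
β_Talbot = 0.02721 / 0.03155 = 0.8624
β_Ulmer = 0.01419 / 0.03155 = 0.4498
β_Ivers = 0.04117 / 0.03155 = 1.3049
β_P = Σ w_i β_i = 0.32×1.5109 + 0.22×0.8624 + 0.37×0.4498 + 0.09×1.3049 = 0.9571
E(R_P) = R_f + β_P × MRP = 2.05% + 0.9571 × 3.01% = 4.93%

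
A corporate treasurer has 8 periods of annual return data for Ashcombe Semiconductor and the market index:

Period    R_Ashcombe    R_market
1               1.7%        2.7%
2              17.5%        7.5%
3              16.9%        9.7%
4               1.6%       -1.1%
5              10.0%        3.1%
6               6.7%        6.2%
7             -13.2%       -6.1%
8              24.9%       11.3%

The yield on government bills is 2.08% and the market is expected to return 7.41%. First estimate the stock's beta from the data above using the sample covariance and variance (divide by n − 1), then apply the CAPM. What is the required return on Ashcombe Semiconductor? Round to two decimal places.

Mean R_i = (1.7 + 17.5 + 16.9 + 1.6 + 10.0 + 6.7 − 13.2 + 24.9) / 8 = 8.2625%
Mean R_m = (2.7 + 7.5 + 9.7 − 1.1 + 3.1 + 6.2 − 6.1 + 11.3) / 8 = 4.1625%
Σ(R_i − R̄_i)(R_m − R̄_m) = 457.2988  ⇒  Cov = 457.2988 / 7 = 65.3284
Σ(R_m − R̄_m)² = 233.1788  ⇒  Var(R_m) = 233.1788 / 7 = 33.3113
β = Cov / Var(R_m) = 65.3284 / 33.3113 = 1.9611
MRP = 7.41% − 2.08% = 5.33%
E(R) = R_f + β × MRP = 2.08% + 1.9611 × 5.33% = 12.53%

12.53%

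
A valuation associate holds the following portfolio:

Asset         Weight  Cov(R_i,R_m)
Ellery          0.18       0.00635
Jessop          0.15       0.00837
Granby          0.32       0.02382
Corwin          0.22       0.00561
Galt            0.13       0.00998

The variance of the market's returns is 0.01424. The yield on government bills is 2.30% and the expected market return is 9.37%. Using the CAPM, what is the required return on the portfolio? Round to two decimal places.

8.53%

β_Ellery = 0.00635 / 0.01424 = 0.4459
β_Jessop = 0.00837 / 0.01424 = 0.5878
β_Granby = 0.02382 / 0.01424 = 1.6728
β_Corwin = 0.00561 / 0.01424 = 0.3940
β_Galt = 0.00998 / 0.01424 = 0.7008
β_P = Σ w_i β_i = 0.18×0.4459 + 0.15×0.5878 + 0.32×1.6728 + 0.22×0.3940 + 0.13×0.7008 = 0.8815
MRP = 9.37% − 2.30% = 7.07%
E(R_P) = R_f + β_P × MRP = 2.30% + 0.8815 × 7.07% = 8.53%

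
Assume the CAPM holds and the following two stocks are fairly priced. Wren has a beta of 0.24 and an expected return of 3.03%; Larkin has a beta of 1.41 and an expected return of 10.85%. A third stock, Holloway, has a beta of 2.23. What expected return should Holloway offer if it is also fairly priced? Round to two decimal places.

16.33%

MRP (SML slope) = (10.85% − 3.03%) / (1.41 − 0.24) = 7.82% / 1.17 = 6.6838%
R_f (intercept) = 3.03% − 0.24 × 6.6838% = 1.4259%
E(R_Holloway) = R_f + β × MRP = 1.4259% + 2.23 × 6.6838% = 16.33%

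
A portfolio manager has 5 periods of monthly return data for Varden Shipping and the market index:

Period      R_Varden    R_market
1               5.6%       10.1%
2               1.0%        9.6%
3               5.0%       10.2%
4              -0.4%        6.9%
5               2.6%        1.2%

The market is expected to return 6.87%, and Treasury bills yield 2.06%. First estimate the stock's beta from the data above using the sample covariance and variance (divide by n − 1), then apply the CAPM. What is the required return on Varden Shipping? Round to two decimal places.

3.10%

Mean R_i = (5.6 + 1.0 + 5.0 − 0.4 + 2.6) / 5 = 2.7600%
Mean R_m = (10.1 + 9.6 + 10.2 + 6.9 + 1.2) / 5 = 7.6000%
Σ(R_i − R̄_i)(R_m − R̄_m) = 12.6400  ⇒  Cov = 12.6400 / 4 = 3.1600
Σ(R_m − R̄_m)² = 58.4600  ⇒  Var(R_m) = 58.4600 / 4 = 14.6150
β = Cov / Var(R_m) = 3.1600 / 14.6150 = 0.2162
MRP = 6.87% − 2.06% = 4.81%
E(R) = R_f + β × MRP = 2.06% + 0.2162 × 4.81% = 3.10%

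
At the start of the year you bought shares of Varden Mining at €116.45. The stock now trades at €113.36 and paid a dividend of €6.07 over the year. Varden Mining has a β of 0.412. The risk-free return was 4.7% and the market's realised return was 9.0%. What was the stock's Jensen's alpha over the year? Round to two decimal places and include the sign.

-3.91%

Realised HPR = (P1 + D1 − P0) / P0 = (113.36 + 6.07 − 116.45) / 116.45 = 2.98 / 116.45 = 2.5590%
MRP = 9.0% − 4.7% = 4.30%
CAPM required = R_f + β·MRP = 4.7% + 0.412 × 4.3% = 6.4716%
α = realised − required = 2.5590% − 6.4716% = -3.91%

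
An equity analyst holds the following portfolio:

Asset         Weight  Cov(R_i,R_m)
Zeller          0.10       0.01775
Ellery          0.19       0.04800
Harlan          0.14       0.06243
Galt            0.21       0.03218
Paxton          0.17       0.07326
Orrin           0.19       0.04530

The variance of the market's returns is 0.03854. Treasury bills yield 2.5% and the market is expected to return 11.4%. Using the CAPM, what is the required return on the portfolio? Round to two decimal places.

β_Zeller = 0.01775 / 0.03854 = 0.4606
β_Ellery = 0.04800 / 0.03854 = 1.2455
β_Harlan = 0.06243 / 0.03854 = 1.6199
β_Galt = 0.03218 / 0.03854 = 0.8350
β_Paxton = 0.07326 / 0.03854 = 1.9009
β_Orrin = 0.04530 / 0.03854 = 1.1754
β_P = Σ w_i β_i = 0.10×0.4606 + 0.19×1.2455 + 0.14×1.6199 + 0.21×0.8350 + 0.17×1.9009 + 0.19×1.1754 = 1.2313
MRP = 11.4% − 2.5% = 8.90%
E(R_P) = R_f + β_P × MRP = 2.5% + 1.2313 × 8.9% = 13.46%

13.46%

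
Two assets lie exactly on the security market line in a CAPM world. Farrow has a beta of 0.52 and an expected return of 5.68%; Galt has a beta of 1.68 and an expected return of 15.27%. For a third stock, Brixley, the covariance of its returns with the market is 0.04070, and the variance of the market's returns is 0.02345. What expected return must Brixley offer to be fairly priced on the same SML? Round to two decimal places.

15.73%

MRP = (15.27% − 5.68%) / (1.68 − 0.52) = 8.2672%
R_f = 5.68% − 0.52 × 8.2672% = 1.3811%
β_Brixley = Cov / Var(R_m) = 0.04070 / 0.02345 = 1.7356
E(R_Brixley) = R_f + β × MRP = 1.3811% + 1.7356 × 8.2672% = 15.73%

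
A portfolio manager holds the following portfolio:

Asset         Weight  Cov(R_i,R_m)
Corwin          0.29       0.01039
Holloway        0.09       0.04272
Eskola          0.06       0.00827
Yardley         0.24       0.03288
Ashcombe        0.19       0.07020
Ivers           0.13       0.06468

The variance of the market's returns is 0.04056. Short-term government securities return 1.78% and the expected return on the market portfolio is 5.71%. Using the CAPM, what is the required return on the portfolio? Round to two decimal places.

β_Corwin = 0.01039 / 0.04056 = 0.2562
β_Holloway = 0.04272 / 0.04056 = 1.0533
β_Eskola = 0.00827 / 0.04056 = 0.2039
β_Yardley = 0.03288 / 0.04056 = 0.8107
β_Ashcombe = 0.07020 / 0.04056 = 1.7308
β_Ivers = 0.06468 / 0.04056 = 1.5947
β_P = Σ w_i β_i = 0.29×0.2562 + 0.09×1.0533 + 0.06×0.2039 + 0.24×0.8107 + 0.19×1.7308 + 0.13×1.5947 = 0.9121
MRP = 5.71% − 1.78% = 3.93%
E(R_P) = R_f + β_P × MRP = 1.78% + 0.9121 × 3.93% = 5.36%

5.36%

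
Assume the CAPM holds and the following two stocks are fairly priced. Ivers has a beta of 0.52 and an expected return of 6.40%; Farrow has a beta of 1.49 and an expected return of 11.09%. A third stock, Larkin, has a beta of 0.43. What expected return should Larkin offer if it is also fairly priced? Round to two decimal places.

5.96%

MRP (SML slope) = (11.09% − 6.40%) / (1.49 − 0.52) = 4.69% / 0.97 = 4.8351%
R_f (intercept) = 6.40% − 0.52 × 4.8351% = 3.8857%
E(R_Larkin) = R_f + β × MRP = 3.8857% + 0.43 × 4.8351% = 5.96%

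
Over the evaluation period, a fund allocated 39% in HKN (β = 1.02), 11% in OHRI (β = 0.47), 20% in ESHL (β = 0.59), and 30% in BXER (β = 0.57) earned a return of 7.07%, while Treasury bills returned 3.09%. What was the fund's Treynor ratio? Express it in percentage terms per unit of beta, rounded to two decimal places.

5.39%

β_P = 0.39×1.02 + 0.11×0.47 + 0.20×0.59 + 0.30×0.57 = 0.7385
Treynor = (R_P − R_f) / β_P = (7.07% − 3.09%) / 0.7385 = 3.98% / 0.7385 = 5.39%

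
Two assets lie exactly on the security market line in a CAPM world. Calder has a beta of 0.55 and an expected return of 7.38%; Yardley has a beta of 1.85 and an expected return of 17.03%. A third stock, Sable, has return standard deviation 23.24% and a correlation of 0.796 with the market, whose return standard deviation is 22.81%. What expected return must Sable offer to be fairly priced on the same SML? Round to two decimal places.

MRP = (17.03% − 7.38%) / (1.85 − 0.55) = 7.4231%
R_f = 7.38% − 0.55 × 7.4231% = 3.2973%
β_Sable = ρ·σ_i/σ_m = 0.796 × 23.24 / 22.81 = 0.8110
E(R_Sable) = R_f + β × MRP = 3.2973% + 0.8110 × 7.4231% = 9.32%

9.32%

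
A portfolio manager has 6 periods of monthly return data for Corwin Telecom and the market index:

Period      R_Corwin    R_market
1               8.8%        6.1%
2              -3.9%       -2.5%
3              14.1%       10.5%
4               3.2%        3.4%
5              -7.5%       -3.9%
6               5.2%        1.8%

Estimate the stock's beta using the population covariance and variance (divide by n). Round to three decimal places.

1.456

Mean R_i = (8.8 − 3.9 + 14.1 + 3.2 − 7.5 + 5.2) / 6 = 3.3167%
Mean R_m = (6.1 − 2.5 + 10.5 + 3.4 − 3.9 + 1.8) / 6 = 2.5667%
Σ(R_i − R̄_i)(R_m − R̄_m) = 209.8933  ⇒  Cov = 209.8933 / 6 = 34.9822
Σ(R_m − R̄_m)² = 144.1933  ⇒  Var(R_m) = 144.1933 / 6 = 24.0322
β = Cov / Var(R_m) = 34.9822 / 24.0322 = 1.4556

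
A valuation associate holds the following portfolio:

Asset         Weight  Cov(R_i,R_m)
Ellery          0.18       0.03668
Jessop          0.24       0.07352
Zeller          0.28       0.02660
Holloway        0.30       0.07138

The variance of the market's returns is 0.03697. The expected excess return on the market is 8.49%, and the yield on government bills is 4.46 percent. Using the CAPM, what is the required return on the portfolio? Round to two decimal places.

β_Ellery = 0.03668 / 0.03697 = 0.9922
β_Jessop = 0.07352 / 0.03697 = 1.9886
β_Zeller = 0.02660 / 0.03697 = 0.7195
β_Holloway = 0.07138 / 0.03697 = 1.9308
β_P = Σ w_i β_i = 0.18×0.9922 + 0.24×1.9886 + 0.28×0.7195 + 0.30×1.9308 = 1.4366
E(R_P) = R_f + β_P × MRP = 4.46% + 1.4366 × 8.49% = 16.66%

16.66%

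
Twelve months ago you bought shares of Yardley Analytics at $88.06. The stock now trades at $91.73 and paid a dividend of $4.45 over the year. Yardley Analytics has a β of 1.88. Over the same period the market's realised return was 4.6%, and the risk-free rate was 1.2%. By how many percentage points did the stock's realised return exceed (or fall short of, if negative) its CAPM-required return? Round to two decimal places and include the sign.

Realised HPR = (P1 + D1 − P0) / P0 = (91.73 + 4.45 − 88.06) / 88.06 = 8.12 / 88.06 = 9.2210%
MRP = 4.6% − 1.2% = 3.40%
CAPM required = R_f + β·MRP = 1.2% + 1.88 × 3.4% = 7.5920%
α = realised − required = 9.2210% − 7.5920% = +1.63%

+1.63%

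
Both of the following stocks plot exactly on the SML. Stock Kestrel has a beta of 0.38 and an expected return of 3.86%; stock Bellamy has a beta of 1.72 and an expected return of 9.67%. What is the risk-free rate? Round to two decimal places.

Both satisfy E(R) = R_f + β·MRP, so the slope of the SML is
MRP = (9.67% − 3.86%) / (1.72 − 0.38) = 5.81% / 1.34 = 4.3358%
R_f = E(R_Kestrel) − β_Kestrel·MRP = 3.86% − 0.38 × 4.3358% = 2.2124%

2.21%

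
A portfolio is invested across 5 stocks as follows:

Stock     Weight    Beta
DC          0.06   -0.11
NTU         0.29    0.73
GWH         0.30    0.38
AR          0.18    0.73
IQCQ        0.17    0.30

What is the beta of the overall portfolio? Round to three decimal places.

β_P = Σ w_i β_i = 0.06×-0.11 + 0.29×0.73 + 0.30×0.38 + 0.18×0.73 + 0.17×0.30 = 0.5015

0.502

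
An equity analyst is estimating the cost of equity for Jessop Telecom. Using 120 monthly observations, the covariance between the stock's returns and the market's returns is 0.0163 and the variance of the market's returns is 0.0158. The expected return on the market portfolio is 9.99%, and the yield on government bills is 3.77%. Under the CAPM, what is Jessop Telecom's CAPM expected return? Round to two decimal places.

10.19%

β = Cov(R_i, R_m) / Var(R_m) = 0.0163 / 0.0158 = 1.0316
MRP = 9.99% − 3.77% = 6.22%
E(R) = R_f + β × MRP = 3.77% + 1.0316 × 6.22% = 10.19%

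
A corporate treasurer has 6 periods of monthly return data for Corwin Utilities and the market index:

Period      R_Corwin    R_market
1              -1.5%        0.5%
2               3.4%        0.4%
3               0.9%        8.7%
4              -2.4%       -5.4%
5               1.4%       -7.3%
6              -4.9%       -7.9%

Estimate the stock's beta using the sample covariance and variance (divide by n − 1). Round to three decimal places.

0.220

Mean R_i = (-1.5 + 3.4 + 0.9 − 2.4 + 1.4 − 4.9) / 6 = -0.5167%
Mean R_m = (0.5 + 0.4 + 8.7 − 5.4 − 7.3 − 7.9) / 6 = -1.8333%
Σ(R_i − R̄_i)(R_m − R̄_m) = 44.2067  ⇒  Cov = 44.2067 / 5 = 8.8413
Σ(R_m − R̄_m)² = 200.7933  ⇒  Var(R_m) = 200.7933 / 5 = 40.1587
β = Cov / Var(R_m) = 8.8413 / 40.1587 = 0.2202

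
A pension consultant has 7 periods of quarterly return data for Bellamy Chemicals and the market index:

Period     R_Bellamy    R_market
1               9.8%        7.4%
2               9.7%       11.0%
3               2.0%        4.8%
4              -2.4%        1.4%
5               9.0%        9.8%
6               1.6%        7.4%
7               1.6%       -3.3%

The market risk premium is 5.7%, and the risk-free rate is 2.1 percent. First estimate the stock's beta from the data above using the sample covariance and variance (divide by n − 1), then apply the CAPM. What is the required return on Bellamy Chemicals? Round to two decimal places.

6.19%

Mean R_i = (9.8 + 9.7 + 2.0 − 2.4 + 9.0 + 1.6 + 1.6) / 7 = 4.4714%
Mean R_m = (7.4 + 11.0 + 4.8 + 1.4 + 9.8 + 7.4 − 3.3) / 7 = 5.5000%
Σ(R_i − R̄_i)(R_m − R̄_m) = 108.0700  ⇒  Cov = 108.0700 / 6 = 18.0117
Σ(R_m − R̄_m)² = 150.7000  ⇒  Var(R_m) = 150.7000 / 6 = 25.1167
β = Cov / Var(R_m) = 18.0117 / 25.1167 = 0.7171
E(R) = R_f + β × MRP = 2.1% + 0.7171 × 5.7% = 6.19%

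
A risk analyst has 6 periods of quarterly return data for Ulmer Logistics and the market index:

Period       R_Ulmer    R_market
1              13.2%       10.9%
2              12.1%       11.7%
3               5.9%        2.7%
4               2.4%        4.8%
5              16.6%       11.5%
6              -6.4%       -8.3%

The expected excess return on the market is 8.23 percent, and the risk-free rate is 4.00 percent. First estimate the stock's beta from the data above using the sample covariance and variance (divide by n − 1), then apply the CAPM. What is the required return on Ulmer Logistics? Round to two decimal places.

12.54%

Mean R_i = (13.2 + 12.1 + 5.9 + 2.4 + 16.6 − 6.4) / 6 = 7.3000%
Mean R_m = (10.9 + 11.7 + 2.7 + 4.8 + 11.5 − 8.3) / 6 = 5.5500%
Σ(R_i − R̄_i)(R_m − R̄_m) = 313.8300  ⇒  Cov = 313.8300 / 5 = 62.7660
Σ(R_m − R̄_m)² = 302.3550  ⇒  Var(R_m) = 302.3550 / 5 = 60.4710
β = Cov / Var(R_m) = 62.7660 / 60.4710 = 1.0380
E(R) = R_f + β × MRP = 4.00% + 1.0380 × 8.23% = 12.54%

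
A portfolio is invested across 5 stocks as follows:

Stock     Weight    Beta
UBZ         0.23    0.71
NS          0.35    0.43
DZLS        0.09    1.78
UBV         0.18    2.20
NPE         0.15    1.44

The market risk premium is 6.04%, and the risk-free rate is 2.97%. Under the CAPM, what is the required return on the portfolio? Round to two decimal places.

9.53%

β_P = Σ w_i β_i = 0.23×0.71 + 0.35×0.43 + 0.09×1.78 + 0.18×2.20 + 0.15×1.44 = 1.0860
E(R_P) = R_f + β_P × MRP = 2.97% + 1.0860 × 6.04% = 9.53%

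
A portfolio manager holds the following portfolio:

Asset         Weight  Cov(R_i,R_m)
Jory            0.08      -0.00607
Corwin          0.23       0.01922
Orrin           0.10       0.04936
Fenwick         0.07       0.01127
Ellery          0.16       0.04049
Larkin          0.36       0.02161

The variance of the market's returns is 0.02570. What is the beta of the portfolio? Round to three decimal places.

0.931

β_Jory = -0.00607 / 0.02570 = -0.2362
β_Corwin = 0.01922 / 0.02570 = 0.7479
β_Orrin = 0.04936 / 0.02570 = 1.9206
β_Fenwick = 0.01127 / 0.02570 = 0.4385
β_Ellery = 0.04049 / 0.02570 = 1.5755
β_Larkin = 0.02161 / 0.02570 = 0.8409
β_P = Σ w_i β_i = 0.08×-0.2362 + 0.23×0.7479 + 0.10×1.9206 + 0.07×0.4385 + 0.16×1.5755 + 0.36×0.8409 = 0.9307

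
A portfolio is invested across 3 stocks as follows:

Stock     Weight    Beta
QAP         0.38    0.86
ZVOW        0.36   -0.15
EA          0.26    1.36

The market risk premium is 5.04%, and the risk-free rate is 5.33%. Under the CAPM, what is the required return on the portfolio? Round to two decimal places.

8.49%

β_P = Σ w_i β_i = 0.38×0.86 + 0.36×-0.15 + 0.26×1.36 = 0.6264
E(R_P) = R_f + β_P × MRP = 5.33% + 0.6264 × 5.04% = 8.49%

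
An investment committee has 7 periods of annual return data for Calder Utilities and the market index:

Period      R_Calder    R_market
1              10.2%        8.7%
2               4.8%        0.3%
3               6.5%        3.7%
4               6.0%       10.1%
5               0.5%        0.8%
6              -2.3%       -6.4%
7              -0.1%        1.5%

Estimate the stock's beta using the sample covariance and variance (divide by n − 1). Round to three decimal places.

Mean R_i = (10.2 + 4.8 + 6.5 + 6.0 + 0.5 − 2.3 − 0.1) / 7 = 3.6571%
Mean R_m = (8.7 + 0.3 + 3.7 + 10.1 + 0.8 − 6.4 + 1.5) / 7 = 2.6714%
Σ(R_i − R̄_i)(R_m − R̄_m) = 121.4114  ⇒  Cov = 121.4114 / 6 = 20.2352
Σ(R_m − R̄_m)² = 185.3743  ⇒  Var(R_m) = 185.3743 / 6 = 30.8957
β = Cov / Var(R_m) = 20.2352 / 30.8957 = 0.6550

0.655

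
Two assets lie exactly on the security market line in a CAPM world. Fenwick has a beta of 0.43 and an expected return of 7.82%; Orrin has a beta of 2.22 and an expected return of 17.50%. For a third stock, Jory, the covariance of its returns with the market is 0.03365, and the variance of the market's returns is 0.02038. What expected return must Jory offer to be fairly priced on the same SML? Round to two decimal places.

MRP = (17.50% − 7.82%) / (2.22 − 0.43) = 5.4078%
R_f = 7.82% − 0.43 × 5.4078% = 5.4946%
β_Jory = Cov / Var(R_m) = 0.03365 / 0.02038 = 1.6511
E(R_Jory) = R_f + β × MRP = 5.4946% + 1.6511 × 5.4078% = 14.42%

14.42%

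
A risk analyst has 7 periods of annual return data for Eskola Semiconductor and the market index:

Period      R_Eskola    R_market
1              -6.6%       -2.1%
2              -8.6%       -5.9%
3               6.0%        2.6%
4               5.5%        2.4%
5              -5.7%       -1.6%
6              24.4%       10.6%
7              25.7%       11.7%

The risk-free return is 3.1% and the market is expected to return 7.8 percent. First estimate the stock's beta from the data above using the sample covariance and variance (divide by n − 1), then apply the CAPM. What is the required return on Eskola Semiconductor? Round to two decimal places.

13.25%

Mean R_i = (-6.6 − 8.6 + 6.0 + 5.5 − 5.7 + 24.4 + 25.7) / 7 = 5.8143%
Mean R_m = (-2.1 − 5.9 + 2.6 + 2.4 − 1.6 + 10.6 + 11.7) / 7 = 2.5286%
Σ(R_i − R̄_i)(R_m − R̄_m) = 558.9371  ⇒  Cov = 558.9371 / 6 = 93.1562
Σ(R_m − R̄_m)² = 258.7943  ⇒  Var(R_m) = 258.7943 / 6 = 43.1324
β = Cov / Var(R_m) = 93.1562 / 43.1324 = 2.1598
MRP = 7.8% − 3.1% = 4.70%
E(R) = R_f + β × MRP = 3.1% + 2.1598 × 4.7% = 13.25%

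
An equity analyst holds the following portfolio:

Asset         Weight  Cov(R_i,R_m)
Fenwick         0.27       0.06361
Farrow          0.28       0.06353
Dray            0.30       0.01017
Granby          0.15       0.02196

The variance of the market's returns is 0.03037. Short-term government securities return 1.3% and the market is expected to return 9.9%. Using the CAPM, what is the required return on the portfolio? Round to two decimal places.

β_Fenwick = 0.06361 / 0.03037 = 2.0945
β_Farrow = 0.06353 / 0.03037 = 2.0919
β_Dray = 0.01017 / 0.03037 = 0.3349
β_Granby = 0.02196 / 0.03037 = 0.7231
β_P = Σ w_i β_i = 0.27×2.0945 + 0.28×2.0919 + 0.30×0.3349 + 0.15×0.7231 = 1.3602
MRP = 9.9% − 1.3% = 8.60%
E(R_P) = R_f + β_P × MRP = 1.3% + 1.3602 × 8.6% = 13.00%

13.00%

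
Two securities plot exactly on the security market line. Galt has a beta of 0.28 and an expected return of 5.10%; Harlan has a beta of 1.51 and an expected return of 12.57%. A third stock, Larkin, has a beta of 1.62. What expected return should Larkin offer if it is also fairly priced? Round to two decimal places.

MRP (SML slope) = (12.57% − 5.10%) / (1.51 − 0.28) = 7.47% / 1.23 = 6.0732%
R_f (intercept) = 5.10% − 0.28 × 6.0732% = 3.3995%
E(R_Larkin) = R_f + β × MRP = 3.3995% + 1.62 × 6.0732% = 13.24%

13.24%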